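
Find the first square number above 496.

529

Solve n² > 496 for integer n.
The largest n with value ≤ 496 is 22 (since 484 ≤ 496 < 529), so the first above is n = 23, value 529.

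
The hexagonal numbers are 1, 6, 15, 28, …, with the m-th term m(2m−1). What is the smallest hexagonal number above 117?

Solve n(2n−1) > 117 for integer n.
The largest n with value ≤ 117 is 7 (since 91 ≤ 117 < 120), so the first above is n = 8, value 120.

120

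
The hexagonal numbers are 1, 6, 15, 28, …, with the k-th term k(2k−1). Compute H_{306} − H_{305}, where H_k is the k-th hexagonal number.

Consecutive hexagonal numbers differ by 4n − 3: here 4·306 − 3 = 1221.

1221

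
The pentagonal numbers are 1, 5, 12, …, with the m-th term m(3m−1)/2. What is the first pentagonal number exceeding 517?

532

Solve n(3n−1)/2 > 517 for integer n.
The largest n with value ≤ 517 is 18 (since 477 ≤ 517 < 532), so the first above is n = 19, value 532.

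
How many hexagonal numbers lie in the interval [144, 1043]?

The n-th hexagonal number is n(2n−1).
Smallest index with value ≥ 144: n = 9 (giving 153).
Largest index with value ≤ 1043: n = 23 (giving 1035).
Indices 9 through 23: 15 terms.

15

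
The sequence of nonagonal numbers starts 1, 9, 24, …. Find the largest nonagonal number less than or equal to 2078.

1956

Solve n(7n−5)/2 ≤ 2078 for integer n.
n = 24 gives 1956 ≤ 2078, while n = 25 gives 2125 > 2078; so the answer is 1956.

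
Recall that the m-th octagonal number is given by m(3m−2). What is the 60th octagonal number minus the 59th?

Consecutive octagonal numbers differ by 6n − 5: here 6·60 − 5 = 355.

355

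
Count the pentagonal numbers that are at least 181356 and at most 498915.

The n-th pentagonal number is n(3n−1)/2.
Smallest index with value ≥ 181356: n = 348 (giving 181482).
Largest index with value ≤ 498915: n = 576 (giving 497376).
Indices 348 through 576: 229 terms.

229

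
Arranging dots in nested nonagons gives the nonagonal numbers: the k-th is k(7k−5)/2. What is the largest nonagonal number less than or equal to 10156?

Solve n(7n−5)/2 ≤ 10156 for integer n.
n = 54 gives 10071 ≤ 10156, while n = 55 gives 10450 > 10156; so the answer is 10071.

10071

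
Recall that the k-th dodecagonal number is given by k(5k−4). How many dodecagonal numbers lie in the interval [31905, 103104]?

The n-th dodecagonal number is n(5n−4).
Smallest index with value ≥ 31905: n = 81 (giving 32481).
Largest index with value ≤ 103104: n = 144 (giving 103104).
Indices 81 through 144: 64 terms.

64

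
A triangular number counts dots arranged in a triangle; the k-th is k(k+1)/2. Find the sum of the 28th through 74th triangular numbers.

66646

Σ i(i+1)/2 = (Σi² + Σi) / 2 over i = 28..74.
Σi = 2775 − 378 = 2397 and Σi² = 137825 − 6930 = 130895.
(1·130895 + 1·2397) / 2 = 133292/2 = 66646.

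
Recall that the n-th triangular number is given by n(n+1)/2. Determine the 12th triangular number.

12·13/2 = 156/2 = 78.

78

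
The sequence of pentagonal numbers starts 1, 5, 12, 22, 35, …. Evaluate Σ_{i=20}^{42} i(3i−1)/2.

Σ i(3i−1)/2 = (3Σi² − Σi) / 2 over i = 20..42.
Σi = 903 − 190 = 713 and Σi² = 25585 − 2470 = 23115.
(3·23115 − 1·713) / 2 = 68632/2 = 34316.

34316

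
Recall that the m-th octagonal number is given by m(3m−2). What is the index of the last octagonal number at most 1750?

Solve n(3n−2) ≤ 1750 for integer n.
n = 24 gives 1680 ≤ 1750, while n = 25 gives 1825 > 1750; so the answer is index 24.

24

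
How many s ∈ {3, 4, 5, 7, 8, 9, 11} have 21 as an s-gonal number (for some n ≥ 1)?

2

s = 3: P(3, 6) = 21. ✓
s = 4: P(4, 4) = 16 and P(4, 5) = 25; 21 is not s-gonal.
s = 5: P(5, 3) = 12 and P(5, 4) = 22; 21 is not s-gonal.
s = 7: P(7, 3) = 18 and P(7, 4) = 34; 21 is not s-gonal.
s = 8: P(8, 3) = 21. ✓
s = 9: P(9, 2) = 9 and P(9, 3) = 24; 21 is not s-gonal.
s = 11: P(11, 2) = 11 and P(11, 3) = 30; 21 is not s-gonal.
Hits: s ∈ {3, 8} → 2.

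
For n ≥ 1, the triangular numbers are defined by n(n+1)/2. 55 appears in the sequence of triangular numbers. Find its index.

Set n(n+1)/2 = 55, giving n² + n − 110 = 0.
So n = (-1 + 21) / 2 = 20/2 = 10.
Check: 10·11/2 = 55. ✓

10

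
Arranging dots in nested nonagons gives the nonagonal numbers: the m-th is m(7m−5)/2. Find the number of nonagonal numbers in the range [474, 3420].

20

The n-th nonagonal number is n(7n−5)/2.
Smallest index with value ≥ 474: n = 12 (giving 474).
Largest index with value ≤ 3420: n = 31 (giving 3286).
Indices 12 through 31: 20 terms.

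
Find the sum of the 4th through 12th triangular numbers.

Σ i(i+1)/2 = (Σi² + Σi) / 2 over i = 4..12.
Σi = 78 − 6 = 72 and Σi² = 650 − 14 = 636.
(1·636 + 1·72) / 2 = 708/2 = 354.

354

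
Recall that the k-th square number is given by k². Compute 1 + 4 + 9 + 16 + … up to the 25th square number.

5525

Σ_{i=1}^{25} i² = 25·26·51/6 = 5525.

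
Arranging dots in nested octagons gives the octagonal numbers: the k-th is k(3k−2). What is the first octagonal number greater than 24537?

Solve n(3n−2) > 24537 for integer n.
The largest n with value ≤ 24537 is 90 (since 24120 ≤ 24537 < 24661), so the first above is n = 91, value 24661.

24661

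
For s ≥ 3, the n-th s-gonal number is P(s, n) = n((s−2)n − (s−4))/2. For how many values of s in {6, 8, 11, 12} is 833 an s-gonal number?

s = 6: P(6, 20) = 780 and P(6, 21) = 861; 833 is not s-gonal.
s = 8: P(8, 17) = 833. ✓
s = 11: P(11, 14) = 833. ✓
s = 12: P(12, 13) = 793 and P(12, 14) = 924; 833 is not s-gonal.
Hits: s ∈ {8, 11} → 2.

2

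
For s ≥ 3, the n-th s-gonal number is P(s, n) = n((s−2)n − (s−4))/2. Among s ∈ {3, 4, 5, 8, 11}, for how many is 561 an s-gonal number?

1

s = 3: P(3, 33) = 561. ✓
s = 4: P(4, 23) = 529 and P(4, 24) = 576; 561 is not s-gonal.
s = 5: P(5, 19) = 532 and P(5, 20) = 590; 561 is not s-gonal.
s = 8: P(8, 14) = 560 and P(8, 15) = 645; 561 is not s-gonal.
s = 11: P(11, 11) = 506 and P(11, 12) = 606; 561 is not s-gonal.
Hits: s ∈ {3} → 1.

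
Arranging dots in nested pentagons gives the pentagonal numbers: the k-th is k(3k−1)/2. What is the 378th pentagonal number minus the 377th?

1132

Consecutive pentagonal numbers differ by 3n − 2: here 3·378 − 2 = 1132.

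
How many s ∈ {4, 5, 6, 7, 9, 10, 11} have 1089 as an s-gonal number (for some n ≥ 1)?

2

s = 4: P(4, 33) = 1089. ✓
s = 5: P(5, 27) = 1080 and P(5, 28) = 1162; 1089 is not s-gonal.
s = 6: P(6, 23) = 1035 and P(6, 24) = 1128; 1089 is not s-gonal.
s = 7: P(7, 21) = 1071 and P(7, 22) = 1177; 1089 is not s-gonal.
s = 9: P(9, 18) = 1089. ✓
s = 10: P(10, 16) = 976 and P(10, 17) = 1105; 1089 is not s-gonal.
s = 11: P(11, 15) = 960 and P(11, 16) = 1096; 1089 is not s-gonal.
Hits: s ∈ {4, 9} → 2.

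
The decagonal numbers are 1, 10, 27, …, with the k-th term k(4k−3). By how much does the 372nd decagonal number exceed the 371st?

Consecutive decagonal numbers differ by 8n − 7: here 8·372 − 7 = 2969.

2969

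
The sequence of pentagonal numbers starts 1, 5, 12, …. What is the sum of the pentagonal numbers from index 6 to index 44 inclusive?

Σ i(3i−1)/2 = (3Σi² − Σi) / 2 over i = 6..44.
Σi = 990 − 15 = 975 and Σi² = 29370 − 55 = 29315.
(3·29315 − 1·975) / 2 = 86970/2 = 43485.

43485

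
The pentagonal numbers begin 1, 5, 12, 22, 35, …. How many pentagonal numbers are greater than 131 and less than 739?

The n-th pentagonal number is n(3n−1)/2.
Smallest index with value > 131: n = 10 (giving 145).
Largest index with value < 739: n = 22 (giving 715).
Indices 10 through 22: 13 terms.

13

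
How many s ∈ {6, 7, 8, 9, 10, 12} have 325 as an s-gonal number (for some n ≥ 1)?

s = 6: P(6, 13) = 325. ✓
s = 7: P(7, 11) = 286 and P(7, 12) = 342; 325 is not s-gonal.
s = 8: P(8, 10) = 280 and P(8, 11) = 341; 325 is not s-gonal.
s = 9: P(9, 10) = 325. ✓
s = 10: P(10, 9) = 297 and P(10, 10) = 370; 325 is not s-gonal.
s = 12: P(12, 8) = 288 and P(12, 9) = 369; 325 is not s-gonal.
Hits: s ∈ {6, 9} → 2.

2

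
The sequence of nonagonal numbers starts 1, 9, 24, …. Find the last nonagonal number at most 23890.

23329

Solve n(7n−5)/2 ≤ 23890 for integer n.
n = 82 gives 23329 ≤ 23890, while n = 83 gives 23904 > 23890; so the answer is 23329.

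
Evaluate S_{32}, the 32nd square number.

32² = 1024.

1024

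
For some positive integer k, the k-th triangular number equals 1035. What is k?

Set n(n+1)/2 = 1035, giving n² + n − 2070 = 0.
The discriminant is 1 + 8·1035 = 8281, and √8281 = 91.
So n = (-1 + 91) / 2 = 90/2 = 45.

45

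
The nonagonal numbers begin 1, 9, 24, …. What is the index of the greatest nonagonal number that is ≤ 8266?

48

Solve n(7n−5)/2 ≤ 8266 for integer n.
n = 48 gives 7944 ≤ 8266, while n = 49 gives 8281 > 8266; so the answer is index 48.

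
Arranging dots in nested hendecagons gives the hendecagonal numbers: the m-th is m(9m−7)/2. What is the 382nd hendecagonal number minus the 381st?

Consecutive hendecagonal numbers differ by 9n − 8: here 9·382 − 8 = 3430.

3430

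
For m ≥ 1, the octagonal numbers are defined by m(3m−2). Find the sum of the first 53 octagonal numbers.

150255

Σ i(3i−2) = 3Σi² − 2Σi over i = 1..53.
Σi = 1431 and Σi² = 51039.
3·51039 − 2·1431 = 150255.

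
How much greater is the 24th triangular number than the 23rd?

Consecutive triangular numbers differ by n: T_{24} − T_{23} = 24.

24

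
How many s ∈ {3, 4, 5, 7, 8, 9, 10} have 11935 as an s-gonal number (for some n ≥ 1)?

2

s = 3: P(3, 154) = 11935. ✓
s = 4: P(4, 109) = 11881 and P(4, 110) = 12100; 11935 is not s-gonal.
s = 5: P(5, 89) = 11837 and P(5, 90) = 12105; 11935 is not s-gonal.
s = 7: P(7, 69) = 11799 and P(7, 70) = 12145; 11935 is not s-gonal.
s = 8: P(8, 63) = 11781 and P(8, 64) = 12160; 11935 is not s-gonal.
s = 9: P(9, 58) = 11629 and P(9, 59) = 12036; 11935 is not s-gonal.
s = 10: P(10, 55) = 11935. ✓
Hits: s ∈ {3, 10} → 2.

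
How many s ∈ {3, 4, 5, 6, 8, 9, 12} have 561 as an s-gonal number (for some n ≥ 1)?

s = 3: P(3, 33) = 561. ✓
s = 4: P(4, 23) = 529 and P(4, 24) = 576; 561 is not s-gonal.
s = 5: P(5, 19) = 532 and P(5, 20) = 590; 561 is not s-gonal.
s = 6: P(6, 17) = 561. ✓
s = 8: P(8, 14) = 560 and P(8, 15) = 645; 561 is not s-gonal.
s = 9: P(9, 13) = 559 and P(9, 14) = 651; 561 is not s-gonal.
s = 12: P(12, 11) = 561. ✓
Hits: s ∈ {3, 6, 12} → 3.

3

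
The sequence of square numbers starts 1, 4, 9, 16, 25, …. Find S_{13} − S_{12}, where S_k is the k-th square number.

25

n² − (n−1)² = 2n − 1, so 13² − 12² = 2·13 − 1 = 25.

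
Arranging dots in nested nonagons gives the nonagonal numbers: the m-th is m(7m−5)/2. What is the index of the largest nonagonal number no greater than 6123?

Solve n(7n−5)/2 ≤ 6123 for integer n.
n = 42 gives 6069 ≤ 6123, while n = 43 gives 6364 > 6123; so the answer is index 42.

42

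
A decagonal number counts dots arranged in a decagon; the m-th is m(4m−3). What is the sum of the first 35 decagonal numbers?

57750

Σ i(4i−3) = 4Σi² − 3Σi over i = 1..35.
Σi = 630 and Σi² = 14910.
4·14910 − 3·630 = 57750.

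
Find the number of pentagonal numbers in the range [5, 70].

The n-th pentagonal number is n(3n−1)/2.
Smallest index with value ≥ 5: n = 2 (giving 5).
Largest index with value ≤ 70: n = 7 (giving 70).
Indices 2 through 7: 6 terms.

6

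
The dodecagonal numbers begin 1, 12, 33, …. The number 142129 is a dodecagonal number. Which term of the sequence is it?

169

Set n(5n−4) = 142129, giving 5n² − 4n − 142129 = 0.
The discriminant is 16 + 20·142129 = 2842596, and √2842596 = 1686.
So n = (4 + 1686) / 10 = 1690/10 = 169.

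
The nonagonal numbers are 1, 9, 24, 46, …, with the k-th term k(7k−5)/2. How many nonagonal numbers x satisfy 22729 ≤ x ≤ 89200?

The n-th nonagonal number is n(7n−5)/2.
Smallest index with value ≥ 22729: n = 81 (giving 22761).
Largest index with value ≤ 89200: n = 160 (giving 89200).
Indices 81 through 160: 80 terms.

80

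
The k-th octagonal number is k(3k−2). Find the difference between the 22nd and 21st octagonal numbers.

127

Consecutive octagonal numbers differ by 6n − 5: here 6·22 − 5 = 127.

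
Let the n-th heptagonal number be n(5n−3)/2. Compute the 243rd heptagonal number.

243·(5·243 − 3)/2 = 243·1212/2 = 243·606 = 147258.

147258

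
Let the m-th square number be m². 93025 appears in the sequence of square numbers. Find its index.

305

We need n² = 93025, so n = √93025 = 305.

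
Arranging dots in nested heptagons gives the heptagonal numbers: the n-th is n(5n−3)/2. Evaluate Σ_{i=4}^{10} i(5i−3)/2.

854

Σ i(5i−3)/2 = (5Σi² − 3Σi) / 2 over i = 4..10.
Σi = 55 − 6 = 49 and Σi² = 385 − 14 = 371.
(5·371 − 3·49) / 2 = 1708/2 = 854.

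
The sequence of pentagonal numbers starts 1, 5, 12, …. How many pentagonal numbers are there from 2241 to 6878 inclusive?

29

The n-th pentagonal number is n(3n−1)/2.
Smallest index with value ≥ 2241: n = 39 (giving 2262).
Largest index with value ≤ 6878: n = 67 (giving 6700).
Indices 39 through 67: 29 terms.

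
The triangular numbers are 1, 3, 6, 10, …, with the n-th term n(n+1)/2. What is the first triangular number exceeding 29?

Solve n(n+1)/2 > 29 for integer n.
The largest n with value ≤ 29 is 7 (since 28 ≤ 29 < 36), so the first above is n = 8, value 36.

36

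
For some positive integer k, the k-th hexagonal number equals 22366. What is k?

106

Set n(2n−1) = 22366, giving 2n² − n − 22366 = 0.
The discriminant is 1 + 8·22366 = 178929, and √178929 = 423.
So n = (1 + 423) / 4 = 424/4 = 106.
Check: 106·(2·106 − 1) = 22366. ✓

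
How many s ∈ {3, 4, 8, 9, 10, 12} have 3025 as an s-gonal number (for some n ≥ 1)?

2

s = 3: P(3, 77) = 3003 and P(3, 78) = 3081; 3025 is not s-gonal.
s = 4: P(4, 55) = 3025. ✓
s = 8: P(8, 32) = 3008 and P(8, 33) = 3201; 3025 is not s-gonal.
s = 9: P(9, 29) = 2871 and P(9, 30) = 3075; 3025 is not s-gonal.
s = 10: P(10, 27) = 2835 and P(10, 28) = 3052; 3025 is not s-gonal.
s = 12: P(12, 25) = 3025. ✓
Hits: s ∈ {4, 12} → 2.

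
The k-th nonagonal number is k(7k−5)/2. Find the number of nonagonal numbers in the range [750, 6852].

30

The n-th nonagonal number is n(7n−5)/2.
Smallest index with value ≥ 750: n = 15 (giving 750).
Largest index with value ≤ 6852: n = 44 (giving 6666).
Indices 15 through 44: 30 terms.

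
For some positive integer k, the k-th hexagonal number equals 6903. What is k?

59

Set n(2n−1) = 6903, giving 2n² − n − 6903 = 0.
So n = (1 + 235) / 4 = 236/4 = 59.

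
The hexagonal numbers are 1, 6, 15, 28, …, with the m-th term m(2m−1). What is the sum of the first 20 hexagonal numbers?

Σ i(2i−1) = 2Σi² − Σi over i = 1..20.
Σi = 210 and Σi² = 2870.
2·2870 − 1·210 = 5530.

5530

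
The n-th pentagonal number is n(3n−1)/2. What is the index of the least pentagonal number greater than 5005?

58

Solve n(3n−1)/2 > 5005 for integer n.
The largest n with value ≤ 5005 is 57 (since 4845 ≤ 5005 < 5017), so the first above is n = 58, value 5017.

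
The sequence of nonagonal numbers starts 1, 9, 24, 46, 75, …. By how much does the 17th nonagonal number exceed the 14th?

17·(7·17 − 5)/2 = 969 and 14·(7·14 − 5)/2 = 651.
Difference: 969 − 651 = 318.

318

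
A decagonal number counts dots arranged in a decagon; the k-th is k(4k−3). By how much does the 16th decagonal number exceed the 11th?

525

16·(4·16 − 3) = 976 and 11·(4·11 − 3) = 451.
Difference: 976 − 451 = 525.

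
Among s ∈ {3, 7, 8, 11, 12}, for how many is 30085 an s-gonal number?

s = 3: P(3, 244) = 29890 and P(3, 245) = 30135; 30085 is not s-gonal.
s = 7: P(7, 110) = 30085. ✓
s = 8: P(8, 100) = 29800 and P(8, 101) = 30401; 30085 is not s-gonal.
s = 11: P(11, 82) = 29971 and P(11, 83) = 30710; 30085 is not s-gonal.
s = 12: P(12, 77) = 29337 and P(12, 78) = 30108; 30085 is not s-gonal.
Hits: s ∈ {7} → 1.

1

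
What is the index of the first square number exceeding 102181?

Solve n² > 102181 for integer n.
The largest n with value ≤ 102181 is 319 (since 101761 ≤ 102181 < 102400), so the first above is n = 320, value 102400.

320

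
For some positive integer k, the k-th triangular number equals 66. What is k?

11

Set n(n+1)/2 = 66, giving n² + n − 132 = 0.
The discriminant is 1 + 8·66 = 529, and √529 = 23.
So n = (-1 + 23) / 2 = 22/2 = 11.
Check: 11·12/2 = 66. ✓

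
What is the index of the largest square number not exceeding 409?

Solve n² ≤ 409 for integer n.
n = 20 gives 400 ≤ 409, while n = 21 gives 441 > 409; so the answer is index 20.

20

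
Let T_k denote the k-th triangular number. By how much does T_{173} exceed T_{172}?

173

Consecutive triangular numbers differ by n: T_{173} − T_{172} = 173.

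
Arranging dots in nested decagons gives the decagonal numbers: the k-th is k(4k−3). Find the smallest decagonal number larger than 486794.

Solve n(4n−3) > 486794 for integer n.
The largest n with value ≤ 486794 is 349 (since 486157 ≤ 486794 < 488950), so the first above is n = 350, value 488950.

488950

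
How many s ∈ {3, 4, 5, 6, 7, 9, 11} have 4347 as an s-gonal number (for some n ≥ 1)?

2

s = 3: P(3, 92) = 4278 and P(3, 93) = 4371; 4347 is not s-gonal.
s = 4: P(4, 65) = 4225 and P(4, 66) = 4356; 4347 is not s-gonal.
s = 5: P(5, 54) = 4347. ✓
s = 6: P(6, 46) = 4186 and P(6, 47) = 4371; 4347 is not s-gonal.
s = 7: P(7, 42) = 4347. ✓
s = 9: P(9, 35) = 4200 and P(9, 36) = 4446; 4347 is not s-gonal.
s = 11: P(11, 31) = 4216 and P(11, 32) = 4496; 4347 is not s-gonal.
Hits: s ∈ {5, 7} → 2.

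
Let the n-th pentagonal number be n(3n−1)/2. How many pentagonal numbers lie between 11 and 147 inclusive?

The n-th pentagonal number is n(3n−1)/2.
Smallest index with value ≥ 11: n = 3 (giving 12).
Largest index with value ≤ 147: n = 10 (giving 145).
Indices 3 through 10: 8 terms.

8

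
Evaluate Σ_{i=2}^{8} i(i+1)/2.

119

Σ i(i+1)/2 = (Σi² + Σi) / 2 over i = 2..8.
Σi = 36 − 1 = 35 and Σi² = 204 − 1 = 203.
(1·203 + 1·35) / 2 = 238/2 = 119.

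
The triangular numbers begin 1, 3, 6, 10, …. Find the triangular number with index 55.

1540

55·56/2 = 3080/2 = 1540.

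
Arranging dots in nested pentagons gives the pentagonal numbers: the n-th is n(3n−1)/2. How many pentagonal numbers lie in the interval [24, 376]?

12

The n-th pentagonal number is n(3n−1)/2.
Smallest index with value ≥ 24: n = 5 (giving 35).
Largest index with value ≤ 376: n = 16 (giving 376).
Indices 5 through 16: 12 terms.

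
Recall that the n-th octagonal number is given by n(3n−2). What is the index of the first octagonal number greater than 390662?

362

Solve n(3n−2) > 390662 for integer n.
The largest n with value ≤ 390662 is 361 (since 390241 ≤ 390662 < 392408), so the first above is n = 362, value 392408.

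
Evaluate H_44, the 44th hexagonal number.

3828

The 44th hexagonal number is n(2n−1) with n = 44.
44·(2·44 − 1) = 44·87 = 3828.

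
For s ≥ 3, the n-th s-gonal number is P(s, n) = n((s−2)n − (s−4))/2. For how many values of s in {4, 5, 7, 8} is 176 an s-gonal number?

s = 4: P(4, 13) = 169 and P(4, 14) = 196; 176 is not s-gonal.
s = 5: P(5, 11) = 176. ✓
s = 7: P(7, 8) = 148 and P(7, 9) = 189; 176 is not s-gonal.
s = 8: P(8, 8) = 176. ✓
Hits: s ∈ {5, 8} → 2.

2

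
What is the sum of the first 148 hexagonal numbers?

2172122

Σ i(2i−1) = 2Σi² − Σi over i = 1..148.
Σi = 11026 and Σi² = 1091574.
2·1091574 − 1·11026 = 2172122.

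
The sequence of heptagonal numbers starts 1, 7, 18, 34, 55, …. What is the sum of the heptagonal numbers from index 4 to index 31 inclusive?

25270

Σ i(5i−3)/2 = (5Σi² − 3Σi) / 2 over i = 4..31.
Σi = 496 − 6 = 490 and Σi² = 10416 − 14 = 10402.
(5·10402 − 3·490) / 2 = 50540/2 = 25270.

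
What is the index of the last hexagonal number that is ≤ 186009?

305

Solve n(2n−1) ≤ 186009 for integer n.
n = 305 gives 185745 ≤ 186009, while n = 306 gives 186966 > 186009; so the answer is index 305.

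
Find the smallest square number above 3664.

Solve n² > 3664 for integer n.
The largest n with value ≤ 3664 is 60 (since 3600 ≤ 3664 < 3721), so the first above is n = 61, value 3721.

3721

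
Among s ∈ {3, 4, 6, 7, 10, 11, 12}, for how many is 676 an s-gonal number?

1

s = 3: P(3, 36) = 666 and P(3, 37) = 703; 676 is not s-gonal.
s = 4: P(4, 26) = 676. ✓
s = 6: P(6, 18) = 630 and P(6, 19) = 703; 676 is not s-gonal.
s = 7: P(7, 16) = 616 and P(7, 17) = 697; 676 is not s-gonal.
s = 10: P(10, 13) = 637 and P(10, 14) = 742; 676 is not s-gonal.
s = 11: P(11, 12) = 606 and P(11, 13) = 715; 676 is not s-gonal.
s = 12: P(12, 12) = 672 and P(12, 13) = 793; 676 is not s-gonal.
Hits: s ∈ {4} → 1.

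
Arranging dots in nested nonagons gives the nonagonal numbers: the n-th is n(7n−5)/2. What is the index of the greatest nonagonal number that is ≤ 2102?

24

Solve n(7n−5)/2 ≤ 2102 for integer n.
n = 24 gives 1956 ≤ 2102, while n = 25 gives 2125 > 2102; so the answer is index 24.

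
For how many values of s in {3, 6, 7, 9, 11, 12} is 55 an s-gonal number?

s = 3: P(3, 10) = 55. ✓
s = 6: P(6, 5) = 45 and P(6, 6) = 66; 55 is not s-gonal.
s = 7: P(7, 5) = 55. ✓
s = 9: P(9, 4) = 46 and P(9, 5) = 75; 55 is not s-gonal.
s = 11: P(11, 3) = 30 and P(11, 4) = 58; 55 is not s-gonal.
s = 12: P(12, 3) = 33 and P(12, 4) = 64; 55 is not s-gonal.
Hits: s ∈ {3, 7} → 2.

2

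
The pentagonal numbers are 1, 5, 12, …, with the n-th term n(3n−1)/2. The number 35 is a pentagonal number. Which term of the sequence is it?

5

Set n(3n−1)/2 = 35, giving 3n² − n − 70 = 0.
The discriminant is 1 + 24·35 = 841, and √841 = 29.
So n = (1 + 29) / 6 = 30/6 = 5.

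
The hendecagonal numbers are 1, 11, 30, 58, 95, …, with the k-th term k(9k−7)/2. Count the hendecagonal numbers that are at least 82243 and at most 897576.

312

The n-th hendecagonal number is n(9n−7)/2.
Smallest index with value ≥ 82243: n = 136 (giving 82756).
Largest index with value ≤ 897576: n = 447 (giving 897576).
Indices 136 through 447: 312 terms.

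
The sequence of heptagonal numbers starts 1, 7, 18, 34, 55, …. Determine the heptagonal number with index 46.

The 46th heptagonal number is n(5n−3)/2 with n = 46.
46·(5·46 − 3)/2 = 46·227/2 = 5221.

5221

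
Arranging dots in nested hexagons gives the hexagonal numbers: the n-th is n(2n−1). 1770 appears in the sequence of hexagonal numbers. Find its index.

Set n(2n−1) = 1770, giving 2n² − n − 1770 = 0.
So n = (1 + 119) / 4 = 120/4 = 30.

30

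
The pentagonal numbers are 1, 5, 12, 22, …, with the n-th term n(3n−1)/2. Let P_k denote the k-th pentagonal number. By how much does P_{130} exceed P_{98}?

130·(3·130 − 1)/2 = 25285 and 98·(3·98 − 1)/2 = 14357.
Difference: 25285 − 14357 = 10928.

10928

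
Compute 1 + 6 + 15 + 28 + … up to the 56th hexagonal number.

118636

Σ i(2i−1) = 2Σi² − Σi over i = 1..56.
Σi = 1596 and Σi² = 60116.
2·60116 − 1·1596 = 118636.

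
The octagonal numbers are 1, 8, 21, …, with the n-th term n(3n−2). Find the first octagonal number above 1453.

Solve n(3n−2) > 1453 for integer n.
The largest n with value ≤ 1453 is 22 (since 1408 ≤ 1453 < 1541), so the first above is n = 23, value 1541.

1541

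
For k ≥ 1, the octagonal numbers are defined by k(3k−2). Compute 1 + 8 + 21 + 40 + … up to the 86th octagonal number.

639711

Σ i(3i−2) = 3Σi² − 2Σi over i = 1..86.
Σi = 3741 and Σi² = 215731.
3·215731 − 2·3741 = 639711.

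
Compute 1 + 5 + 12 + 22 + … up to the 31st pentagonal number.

Σ i(3i−1)/2 = (3Σi² − Σi) / 2 over i = 1..31.
Σi = 496 and Σi² = 10416.
(3·10416 − 1·496) / 2 = 30752/2 = 15376.

15376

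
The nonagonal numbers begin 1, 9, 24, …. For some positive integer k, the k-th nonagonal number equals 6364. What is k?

Set n(7n−5)/2 = 6364, giving 7n² − 5n − 12728 = 0.
The discriminant is 25 + 56·6364 = 356409, and √356409 = 597.
So n = (5 + 597) / 14 = 602/14 = 43.
Check: 43·(7·43 − 5)/2 = 6364. ✓

43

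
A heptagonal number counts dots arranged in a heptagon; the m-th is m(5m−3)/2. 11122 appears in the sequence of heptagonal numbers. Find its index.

Set n(5n−3)/2 = 11122, giving 5n² − 3n − 22244 = 0.
So n = (3 + 667) / 10 = 670/10 = 67.

67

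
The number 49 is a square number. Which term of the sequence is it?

7

We need n² = 49, so n = √49 = 7.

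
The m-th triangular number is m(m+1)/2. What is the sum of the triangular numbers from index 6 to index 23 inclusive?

2265

Σ i(i+1)/2 = (Σi² + Σi) / 2 over i = 6..23.
Σi = 276 − 15 = 261 and Σi² = 4324 − 55 = 4269.
(1·4269 + 1·261) / 2 = 4530/2 = 2265.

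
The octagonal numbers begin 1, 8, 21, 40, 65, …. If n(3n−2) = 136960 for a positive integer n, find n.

Set n(3n−2) = 136960, giving 3n² − 2n − 136960 = 0.
So n = (2 + 1282) / 6 = 1284/6 = 214.

214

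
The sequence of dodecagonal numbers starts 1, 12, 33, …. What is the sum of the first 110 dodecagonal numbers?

2224255

Σ i(5i−4) = 5Σi² − 4Σi over i = 1..110.
Σi = 6105 and Σi² = 449735.
5·449735 − 4·6105 = 2224255.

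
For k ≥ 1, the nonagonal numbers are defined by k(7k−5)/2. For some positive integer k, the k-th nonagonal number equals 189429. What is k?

233

Set n(7n−5)/2 = 189429, giving 7n² − 5n − 378858 = 0.
The discriminant is 25 + 56·189429 = 10608049, and √10608049 = 3257.
So n = (5 + 3257) / 14 = 3262/14 = 233.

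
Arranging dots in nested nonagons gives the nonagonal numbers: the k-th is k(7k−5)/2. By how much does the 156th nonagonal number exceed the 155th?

1086

Consecutive nonagonal numbers differ by 7n − 6: here 7·156 − 6 = 1086.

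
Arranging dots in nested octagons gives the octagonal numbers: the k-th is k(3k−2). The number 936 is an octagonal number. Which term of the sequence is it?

Set n(3n−2) = 936, giving 3n² − 2n − 936 = 0.
The discriminant is 4 + 12·936 = 11236, and √11236 = 106.
So n = (2 + 106) / 6 = 108/6 = 18.

18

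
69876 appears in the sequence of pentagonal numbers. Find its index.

216

Set n(3n−1)/2 = 69876, giving 3n² − n − 139752 = 0.
The discriminant is 1 + 24·69876 = 1677025, and √1677025 = 1295.
So n = (1 + 1295) / 6 = 1296/6 = 216.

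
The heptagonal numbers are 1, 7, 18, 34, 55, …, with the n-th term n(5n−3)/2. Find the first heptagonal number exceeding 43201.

Solve n(5n−3)/2 > 43201 for integer n.
The largest n with value ≤ 43201 is 131 (since 42706 ≤ 43201 < 43362), so the first above is n = 132, value 43362.

43362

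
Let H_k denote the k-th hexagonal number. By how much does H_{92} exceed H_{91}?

Consecutive hexagonal numbers differ by 4n − 3: here 4·92 − 3 = 365.

365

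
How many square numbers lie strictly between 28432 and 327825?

The n-th square number is n².
Smallest index with value > 28432: n = 169 (giving 28561).
Largest index with value < 327825: n = 572 (giving 327184).
Indices 169 through 572: 404 terms.

404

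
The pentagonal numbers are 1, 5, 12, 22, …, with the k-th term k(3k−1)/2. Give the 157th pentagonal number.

36895

The 157th pentagonal number is n(3n−1)/2 with n = 157.
157·(3·157 − 1)/2 = 157·470/2 = 157·235 = 36895.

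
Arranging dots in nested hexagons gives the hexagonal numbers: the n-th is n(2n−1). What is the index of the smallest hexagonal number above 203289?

Solve n(2n−1) > 203289 for integer n.
The largest n with value ≤ 203289 is 319 (since 203203 ≤ 203289 < 204480), so the first above is n = 320, value 204480.

320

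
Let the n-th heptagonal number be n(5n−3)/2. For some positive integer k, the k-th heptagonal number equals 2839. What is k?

Set n(5n−3)/2 = 2839, giving 5n² − 3n − 5678 = 0.
So n = (3 + 337) / 10 = 340/10 = 34.
Check: 34·(5·34 − 3)/2 = 2839. ✓

34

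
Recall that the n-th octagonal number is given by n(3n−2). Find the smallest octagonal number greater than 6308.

6533

Solve n(3n−2) > 6308 for integer n.
The largest n with value ≤ 6308 is 46 (since 6256 ≤ 6308 < 6533), so the first above is n = 47, value 6533.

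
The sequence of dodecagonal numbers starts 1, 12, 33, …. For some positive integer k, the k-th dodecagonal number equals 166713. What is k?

183

Set n(5n−4) = 166713, giving 5n² − 4n − 166713 = 0.
The discriminant is 16 + 20·166713 = 3334276, and √3334276 = 1826.
So n = (4 + 1826) / 10 = 1830/10 = 183.
Check: 183·(5·183 − 4) = 166713. ✓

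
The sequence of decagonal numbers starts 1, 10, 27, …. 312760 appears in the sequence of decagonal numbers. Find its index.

280

Set n(4n−3) = 312760, giving 4n² − 3n − 312760 = 0.
The discriminant is 9 + 16·312760 = 5004169, and √5004169 = 2237.
So n = (3 + 2237) / 8 = 2240/8 = 280.
Check: 280·(4·280 − 3) = 312760. ✓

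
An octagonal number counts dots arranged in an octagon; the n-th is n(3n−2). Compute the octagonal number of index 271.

219781

The 271st octagonal number is n(3n−2) with n = 271.
271·(3·271 − 2) = 271·811 = 219781.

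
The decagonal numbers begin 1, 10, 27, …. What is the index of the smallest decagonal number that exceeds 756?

Solve n(4n−3) > 756 for integer n.
The largest n with value ≤ 756 is 14 (since 742 ≤ 756 < 855), so the first above is n = 15, value 855.

15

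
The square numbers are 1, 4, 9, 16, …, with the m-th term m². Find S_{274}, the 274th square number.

274² = 75076.

75076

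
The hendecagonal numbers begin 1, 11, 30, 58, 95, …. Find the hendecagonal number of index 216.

209196

The 216th hendecagonal number is n(9n−7)/2 with n = 216.
216·(9·216 − 7)/2 = 216·1937/2 = 209196.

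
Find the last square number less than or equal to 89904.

89401

Solve n² ≤ 89904 for integer n.
n = 299 gives 89401 ≤ 89904, while n = 300 gives 90000 > 89904; so the answer is 89401.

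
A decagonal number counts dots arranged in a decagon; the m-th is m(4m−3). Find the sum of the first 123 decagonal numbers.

Σ i(4i−3) = 4Σi² − 3Σi over i = 1..123.
Σi = 7626 and Σi² = 627874.
4·627874 − 3·7626 = 2488618.

2488618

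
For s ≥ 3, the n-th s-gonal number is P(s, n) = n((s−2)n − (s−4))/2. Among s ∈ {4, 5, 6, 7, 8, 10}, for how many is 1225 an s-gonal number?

2

s = 4: P(4, 35) = 1225. ✓
s = 5: P(5, 28) = 1162 and P(5, 29) = 1247; 1225 is not s-gonal.
s = 6: P(6, 25) = 1225. ✓
s = 7: P(7, 22) = 1177 and P(7, 23) = 1288; 1225 is not s-gonal.
s = 8: P(8, 20) = 1160 and P(8, 21) = 1281; 1225 is not s-gonal.
s = 10: P(10, 17) = 1105 and P(10, 18) = 1242; 1225 is not s-gonal.
Hits: s ∈ {4, 6} → 2.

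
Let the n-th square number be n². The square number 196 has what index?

14

We need n² = 196, so n = √196 = 14.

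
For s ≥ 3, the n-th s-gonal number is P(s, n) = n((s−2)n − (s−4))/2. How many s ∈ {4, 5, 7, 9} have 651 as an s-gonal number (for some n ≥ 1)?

s = 4: P(4, 25) = 625 and P(4, 26) = 676; 651 is not s-gonal.
s = 5: P(5, 21) = 651. ✓
s = 7: P(7, 16) = 616 and P(7, 17) = 697; 651 is not s-gonal.
s = 9: P(9, 14) = 651. ✓
Hits: s ∈ {5, 9} → 2.

2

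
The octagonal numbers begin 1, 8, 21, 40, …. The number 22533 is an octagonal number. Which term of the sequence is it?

87

Set n(3n−2) = 22533, giving 3n² − 2n − 22533 = 0.
The discriminant is 4 + 12·22533 = 270400, and √270400 = 520.
So n = (2 + 520) / 6 = 522/6 = 87.
Check: 87·(3·87 − 2) = 22533. ✓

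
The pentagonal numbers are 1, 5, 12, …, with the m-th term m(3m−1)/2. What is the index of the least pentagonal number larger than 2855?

44

Solve n(3n−1)/2 > 2855 for integer n.
The largest n with value ≤ 2855 is 43 (since 2752 ≤ 2855 < 2882), so the first above is n = 44, value 2882.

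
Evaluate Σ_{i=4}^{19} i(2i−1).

Σ i(2i−1) = 2Σi² − Σi over i = 4..19.
Σi = 190 − 6 = 184 and Σi² = 2470 − 14 = 2456.
2·2456 − 1·184 = 4728.

4728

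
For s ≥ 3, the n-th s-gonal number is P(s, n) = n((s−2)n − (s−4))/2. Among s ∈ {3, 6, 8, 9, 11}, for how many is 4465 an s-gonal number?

s = 3: P(3, 94) = 4465. ✓
s = 6: P(6, 47) = 4371 and P(6, 48) = 4560; 4465 is not s-gonal.
s = 8: P(8, 38) = 4256 and P(8, 39) = 4485; 4465 is not s-gonal.
s = 9: P(9, 36) = 4446 and P(9, 37) = 4699; 4465 is not s-gonal.
s = 11: P(11, 31) = 4216 and P(11, 32) = 4496; 4465 is not s-gonal.
Hits: s ∈ {3} → 1.

1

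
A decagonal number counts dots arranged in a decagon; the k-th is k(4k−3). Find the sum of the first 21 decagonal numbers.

12551

Σ i(4i−3) = 4Σi² − 3Σi over i = 1..21.
Σi = 231 and Σi² = 3311.
4·3311 − 3·231 = 12551.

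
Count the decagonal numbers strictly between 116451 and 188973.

The n-th decagonal number is n(4n−3).
Smallest index with value > 116451: n = 172 (giving 117820).
Largest index with value < 188973: n = 217 (giving 187705).
Indices 172 through 217: 46 terms.

46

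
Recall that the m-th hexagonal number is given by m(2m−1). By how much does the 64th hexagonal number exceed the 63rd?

253

Consecutive hexagonal numbers differ by 4n − 3: here 4·64 − 3 = 253.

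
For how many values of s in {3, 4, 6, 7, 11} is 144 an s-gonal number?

1

s = 3: P(3, 16) = 136 and P(3, 17) = 153; 144 is not s-gonal.
s = 4: P(4, 12) = 144. ✓
s = 6: P(6, 8) = 120 and P(6, 9) = 153; 144 is not s-gonal.
s = 7: P(7, 7) = 112 and P(7, 8) = 148; 144 is not s-gonal.
s = 11: P(11, 6) = 141 and P(11, 7) = 196; 144 is not s-gonal.
Hits: s ∈ {4} → 1.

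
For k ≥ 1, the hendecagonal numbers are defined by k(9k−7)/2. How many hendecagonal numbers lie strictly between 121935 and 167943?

The n-th hendecagonal number is n(9n−7)/2.
Smallest index with value > 121935: n = 166 (giving 123421).
Largest index with value < 167943: n = 193 (giving 166945).
Indices 166 through 193: 28 terms.

28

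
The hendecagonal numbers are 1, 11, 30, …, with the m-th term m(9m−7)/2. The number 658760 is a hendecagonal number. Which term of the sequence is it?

383

Set n(9n−7)/2 = 658760, giving 9n² − 7n − 1317520 = 0.
The discriminant is 49 + 72·658760 = 47430769, and √47430769 = 6887.
So n = (7 + 6887) / 18 = 6894/18 = 383.
Check: 383·(9·383 − 7)/2 = 658760. ✓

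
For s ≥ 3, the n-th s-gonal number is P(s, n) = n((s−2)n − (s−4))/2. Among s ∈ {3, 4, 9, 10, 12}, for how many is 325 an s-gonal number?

2

s = 3: P(3, 25) = 325. ✓
s = 4: P(4, 18) = 324 and P(4, 19) = 361; 325 is not s-gonal.
s = 9: P(9, 10) = 325. ✓
s = 10: P(10, 9) = 297 and P(10, 10) = 370; 325 is not s-gonal.
s = 12: P(12, 8) = 288 and P(12, 9) = 369; 325 is not s-gonal.
Hits: s ∈ {3, 9} → 2.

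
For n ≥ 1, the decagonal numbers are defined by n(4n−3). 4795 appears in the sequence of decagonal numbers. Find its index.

35

Set n(4n−3) = 4795, giving 4n² − 3n − 4795 = 0.
The discriminant is 9 + 16·4795 = 76729, and √76729 = 277.
So n = (3 + 277) / 8 = 280/8 = 35.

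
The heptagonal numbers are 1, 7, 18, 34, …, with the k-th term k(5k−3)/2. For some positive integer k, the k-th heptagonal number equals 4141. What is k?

41

Set n(5n−3)/2 = 4141, giving 5n² − 3n − 8282 = 0.
The discriminant is 9 + 40·4141 = 165649, and √165649 = 407.
So n = (3 + 407) / 10 = 410/10 = 41.
Check: 41·(5·41 − 3)/2 = 4141. ✓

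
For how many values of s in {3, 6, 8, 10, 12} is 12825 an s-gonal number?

1

s = 3: P(3, 159) = 12720 and P(3, 160) = 12880; 12825 is not s-gonal.
s = 6: P(6, 80) = 12720 and P(6, 81) = 13041; 12825 is not s-gonal.
s = 8: P(8, 65) = 12545 and P(8, 66) = 12936; 12825 is not s-gonal.
s = 10: P(10, 57) = 12825. ✓
s = 12: P(12, 51) = 12801 and P(12, 52) = 13312; 12825 is not s-gonal.
Hits: s ∈ {10} → 1.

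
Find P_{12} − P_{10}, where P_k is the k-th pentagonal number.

12·(3·12 − 1)/2 = 210 and 10·(3·10 − 1)/2 = 145.
Difference: 210 − 145 = 65.

65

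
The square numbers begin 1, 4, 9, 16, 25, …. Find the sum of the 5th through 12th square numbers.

620

Σ_{i=5}^{12} i² = 650 − 30 = 620.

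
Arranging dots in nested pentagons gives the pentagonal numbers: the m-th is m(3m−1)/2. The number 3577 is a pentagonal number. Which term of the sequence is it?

Set n(3n−1)/2 = 3577, giving 3n² − n − 7154 = 0.
The discriminant is 1 + 24·3577 = 85849, and √85849 = 293.
So n = (1 + 293) / 6 = 294/6 = 49.
Check: 49·(3·49 − 1)/2 = 3577. ✓

49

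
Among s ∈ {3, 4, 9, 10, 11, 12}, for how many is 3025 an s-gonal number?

2

s = 3: P(3, 77) = 3003 and P(3, 78) = 3081; 3025 is not s-gonal.
s = 4: P(4, 55) = 3025. ✓
s = 9: P(9, 29) = 2871 and P(9, 30) = 3075; 3025 is not s-gonal.
s = 10: P(10, 27) = 2835 and P(10, 28) = 3052; 3025 is not s-gonal.
s = 11: P(11, 26) = 2951 and P(11, 27) = 3186; 3025 is not s-gonal.
s = 12: P(12, 25) = 3025. ✓
Hits: s ∈ {4, 12} → 2.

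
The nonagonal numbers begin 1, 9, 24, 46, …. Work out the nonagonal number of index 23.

1794

23·(7·23 − 5)/2 = 23·156/2 = 23·78 = 1794.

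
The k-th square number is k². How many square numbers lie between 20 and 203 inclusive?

The n-th square number is n².
Smallest index with value ≥ 20: n = 5 (giving 25).
Largest index with value ≤ 203: n = 14 (giving 196).
Indices 5 through 14: 10 terms.

10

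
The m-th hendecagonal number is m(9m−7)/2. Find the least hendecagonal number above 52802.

53083

Solve n(9n−7)/2 > 52802 for integer n.
The largest n with value ≤ 52802 is 108 (since 52110 ≤ 52802 < 53083), so the first above is n = 109, value 53083.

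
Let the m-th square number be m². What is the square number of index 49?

2401

The 49th square number is n² with n = 49.
49² = 2401.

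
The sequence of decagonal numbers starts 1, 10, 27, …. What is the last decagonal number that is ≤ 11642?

Solve n(4n−3) ≤ 11642 for integer n.
n = 54 gives 11502 ≤ 11642, while n = 55 gives 11935 > 11642; so the answer is 11502.

11502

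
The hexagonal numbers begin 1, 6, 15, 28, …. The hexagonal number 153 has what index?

Set n(2n−1) = 153, giving 2n² − n − 153 = 0.
The discriminant is 1 + 8·153 = 1225, and √1225 = 35.
So n = (1 + 35) / 4 = 36/4 = 9.

9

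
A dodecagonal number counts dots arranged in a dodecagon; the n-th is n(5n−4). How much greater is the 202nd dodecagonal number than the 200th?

202·(5·202 − 4) = 203212 and 200·(5·200 − 4) = 199200.
Difference: 203212 − 199200 = 4012.

4012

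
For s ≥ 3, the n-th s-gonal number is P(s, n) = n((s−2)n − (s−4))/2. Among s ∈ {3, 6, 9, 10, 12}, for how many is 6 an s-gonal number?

s = 3: P(3, 3) = 6. ✓
s = 6: P(6, 2) = 6. ✓
s = 9: P(9, 1) = 1 and P(9, 2) = 9; 6 is not s-gonal.
s = 10: P(10, 1) = 1 and P(10, 2) = 10; 6 is not s-gonal.
s = 12: P(12, 1) = 1 and P(12, 2) = 12; 6 is not s-gonal.
Hits: s ∈ {3, 6} → 2.

2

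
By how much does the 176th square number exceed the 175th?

n² − (n−1)² = 2n − 1, so 176² − 175² = 2·176 − 1 = 351.

351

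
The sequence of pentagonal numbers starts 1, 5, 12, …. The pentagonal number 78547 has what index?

Set n(3n−1)/2 = 78547, giving 3n² − n − 157094 = 0.
The discriminant is 1 + 24·78547 = 1885129, and √1885129 = 1373.
So n = (1 + 1373) / 6 = 1374/6 = 229.
Check: 229·(3·229 − 1)/2 = 78547. ✓

229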